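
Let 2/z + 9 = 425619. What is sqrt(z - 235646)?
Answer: I*sqrt(1185717469000705)/70935 ≈ 485.43*I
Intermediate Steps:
z = 1/212805 (z = 2/(-9 + 425619) = 2/425610 = 2*(1/425610) = 1/212805 ≈ 4.6991e-6)
sqrt(z - 235646) = sqrt(1/212805 - 235646) = sqrt(-50146647029/212805) = I*sqrt(1185717469000705)/70935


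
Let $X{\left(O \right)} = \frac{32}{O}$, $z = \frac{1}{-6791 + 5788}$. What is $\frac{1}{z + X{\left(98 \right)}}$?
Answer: $\frac{49147}{15999} \approx 3.0719$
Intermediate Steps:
$z = - \frac{1}{1003}$ ($z = \frac{1}{-1003} = - \frac{1}{1003} \approx -0.00099701$)
$\frac{1}{z + X{\left(98 \right)}} = \frac{1}{- \frac{1}{1003} + \frac{32}{98}} = \frac{1}{- \frac{1}{1003} + 32 \cdot \frac{1}{98}} = \frac{1}{- \frac{1}{1003} + \frac{16}{49}} = \frac{1}{\frac{15999}{49147}} = \frac{49147}{15999}$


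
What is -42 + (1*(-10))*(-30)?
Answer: 258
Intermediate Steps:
-42 + (1*(-10))*(-30) = -42 - 10*(-30) = -42 + 300 = 258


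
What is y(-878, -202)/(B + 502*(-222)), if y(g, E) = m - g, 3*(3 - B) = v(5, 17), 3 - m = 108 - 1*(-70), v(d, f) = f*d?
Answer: -2109/334408 ≈ -0.0063067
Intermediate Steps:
v(d, f) = d*f
m = -175 (m = 3 - (108 - 1*(-70)) = 3 - (108 + 70) = 3 - 1*178 = 3 - 178 = -175)
B = -76/3 (B = 3 - 5*17/3 = 3 - ⅓*85 = 3 - 85/3 = -76/3 ≈ -25.333)
y(g, E) = -175 - g
y(-878, -202)/(B + 502*(-222)) = (-175 - 1*(-878))/(-76/3 + 502*(-222)) = (-175 + 878)/(-76/3 - 111444) = 703/(-334408/3) = 703*(-3/334408) = -2109/334408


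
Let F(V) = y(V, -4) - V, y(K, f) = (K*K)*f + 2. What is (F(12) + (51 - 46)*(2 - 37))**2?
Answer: 579121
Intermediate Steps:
y(K, f) = 2 + f*K**2 (y(K, f) = K**2*f + 2 = f*K**2 + 2 = 2 + f*K**2)
F(V) = 2 - V - 4*V**2 (F(V) = (2 - 4*V**2) - V = 2 - V - 4*V**2)
(F(12) + (51 - 46)*(2 - 37))**2 = ((2 - 1*12 - 4*12**2) + (51 - 46)*(2 - 37))**2 = ((2 - 12 - 4*144) + 5*(-35))**2 = ((2 - 12 - 576) - 175)**2 = (-586 - 175)**2 = (-761)**2 = 579121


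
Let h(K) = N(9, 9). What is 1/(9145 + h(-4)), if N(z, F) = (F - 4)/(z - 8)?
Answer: 1/9150 ≈ 0.00010929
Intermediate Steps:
N(z, F) = (-4 + F)/(-8 + z)
h(K) = 5 (h(K) = (-4 + 9)/(-8 + 9) = 5/1 = 1*5 = 5)
1/(9145 + h(-4)) = 1/(9145 + 5) = 1/9150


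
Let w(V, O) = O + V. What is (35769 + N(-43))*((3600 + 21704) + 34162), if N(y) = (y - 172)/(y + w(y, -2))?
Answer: 8508738561/4 ≈ 2.1272e+9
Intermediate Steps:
N(y) = (-172 + y)/(-2 + 2*y) (N(y) = (y - 172)/(y + (-2 + y)) = (-172 + y)/(-2 + 2*y))
(35769 + N(-43))*((3600 + 21704) + 34162) = (35769 + (-172 - 43)/(2*(-1 - 43)))*((3600 + 21704) + 34162) = (35769 + (1/2)*(-215)/(-44))*(25304 + 34162) = (35769 + (1/2)*(-1/44)*(-215))*59466 = (35769 + 215/88)*59466 = (3147887/88)*59466 = 8508738561/4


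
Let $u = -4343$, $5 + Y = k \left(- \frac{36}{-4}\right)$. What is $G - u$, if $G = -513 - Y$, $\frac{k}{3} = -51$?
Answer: $5212$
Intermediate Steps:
$k = -153$ ($k = 3 \left(-51\right) = -153$)
$Y = -1382$ ($Y = -5 - 153 \left(- \frac{36}{-4}\right) = -5 - 153 \left(\left(-36\right) \left(- \frac{1}{4}\right)\right) = -5 - 1377 = -1382$)
$G = 869$ ($G = -513 - -1382 = -513 + 1382 = 869$)
$G - u = 869 - -4343 = 869 + 4343 = 5212$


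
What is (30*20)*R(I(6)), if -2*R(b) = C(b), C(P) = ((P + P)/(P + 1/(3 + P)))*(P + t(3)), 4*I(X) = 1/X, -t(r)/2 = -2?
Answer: -177025/649 ≈ -272.77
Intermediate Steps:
t(r) = 4 (t(r) = -2*(-2) = 4)
I(X) = 1/(4*X)
C(P) = 2*P*(4 + P)/(P + 1/(3 + P)) (C(P) = ((P + P)/(P + 1/(3 + P)))*(P + 4) = ((2*P)/(P + 1/(3 + P)))*(4 + P) = (2*P/(P + 1/(3 + P)))*(4 + P) = 2*P*(4 + P)/(P + 1/(3 + P)))
R(b) = -b*(12 + b² + 7*b)/(1 + b² + 3*b)
(30*20)*R(I(6)) = (30*20)*(-(¼)/6*(12 + ((¼)/6)² + 7*((¼)/6))/(1 + ((¼)/6)² + 3*((¼)/6))) = 600*(-(¼)*(⅙)*(12 + ((¼)*(⅙))² + 7*((¼)*(⅙)))/(1 + ((¼)*(⅙))² + 3*((¼)*(⅙)))) = 600*(-1*1/24*(12 + (1/24)² + 7*(1/24))/(1 + (1/24)² + 3*(1/24))) = 600*(-1*1/24*(12 + 1/576 + 7/24)/(1 + 1/576 + ⅛)) = 600*(-1*1/24*7081/576/649/576) = 600*(-1*1/24*576/649*7081/576) = 600*(-7081/15576) = -177025/649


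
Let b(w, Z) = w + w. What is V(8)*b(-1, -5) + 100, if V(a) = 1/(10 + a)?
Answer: 899/9 ≈ 99.889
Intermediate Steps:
b(w, Z) = 2*w
V(8)*b(-1, -5) + 100 = (2*(-1))/(10 + 8) + 100 = -2/18 + 100 = (1/18)*(-2) + 100 = -⅑ + 100 = 899/9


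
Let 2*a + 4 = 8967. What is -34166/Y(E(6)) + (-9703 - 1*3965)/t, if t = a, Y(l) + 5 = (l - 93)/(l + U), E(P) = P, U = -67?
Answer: 9337031045/976967 ≈ 9557.2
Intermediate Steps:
a = 8963/2 (a = -2 + (1/2)*8967 = -2 + 8967/2 = 8963/2 ≈ 4481.5)
Y(l) = -5 + (-93 + l)/(-67 + l) (Y(l) = -5 + (l - 93)/(l - 67) = -5 + (-93 + l)/(-67 + l))
t = 8963/2 ≈ 4481.5
-34166/Y(E(6)) + (-9703 - 1*3965)/t = -34166*(-67 + 6)/(2*(121 - 2*6)) + (-9703 - 1*3965)/(8963/2) = -34166*(-61/(2*(121 - 12))) + (-9703 - 3965)*(2/8963) = -34166/(2*(-1/61)*109) - 13668*2/8963 = -34166/(-218/61) - 27336/8963 = -34166*(-61/218) - 27336/8963 = 1042063/109 - 27336/8963 = 9337031045/976967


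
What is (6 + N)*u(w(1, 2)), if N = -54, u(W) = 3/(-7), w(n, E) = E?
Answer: 144/7 ≈ 20.571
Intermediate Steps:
u(W) = -3/7 (u(W) = 3*(-⅐) = -3/7)
(6 + N)*u(w(1, 2)) = (6 - 54)*(-3/7) = -48*(-3/7) = 144/7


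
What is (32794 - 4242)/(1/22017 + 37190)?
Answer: 628629384/818812231 ≈ 0.76773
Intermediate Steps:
(32794 - 4242)/(1/22017 + 37190) = 28552/(1/22017 + 37190) = 28552/(818812231/22017) = 28552*(22017/818812231) = 628629384/818812231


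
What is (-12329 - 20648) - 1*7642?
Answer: -40619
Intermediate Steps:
(-12329 - 20648) - 1*7642 = -32977 - 7642 = -40619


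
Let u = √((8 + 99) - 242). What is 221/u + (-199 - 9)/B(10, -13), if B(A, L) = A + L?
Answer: 208/3 - 221*I*√15/45 ≈ 69.333 - 19.021*I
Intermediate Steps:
u = 3*I*√15 (u = √(107 - 242) = √(-135) = 3*I*√15 ≈ 11.619*I)
221/u + (-199 - 9)/B(10, -13) = 221/((3*I*√15)) + (-199 - 9)/(10 - 13) = 221*(-I*√15/45) - 208/(-3) = -221*I*√15/45 - 208*(-⅓) = -221*I*√15/45 + 208/3 = 208/3 - 221*I*√15/45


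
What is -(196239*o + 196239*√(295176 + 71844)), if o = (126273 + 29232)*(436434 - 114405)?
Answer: -9827083882015155 - 1177434*√10195 ≈ -9.8271e+15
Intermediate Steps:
o = 50077119645 (o = 155505*322029 = 50077119645)
-(196239*o + 196239*√(295176 + 71844)) = -(9827083882015155 + 196239*√(295176 + 71844)) = -(9827083882015155 + 1177434*√10195) = -196239*(50077119645 + 6*√10195) = -9827083882015155 - 1177434*√10195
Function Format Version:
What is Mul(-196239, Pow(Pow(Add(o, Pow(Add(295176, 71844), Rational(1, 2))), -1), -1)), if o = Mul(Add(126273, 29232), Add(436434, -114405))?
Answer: Add(-9827083882015155, Mul(-1177434, Pow(10195, Rational(1, 2)))) ≈ -9.8271e+15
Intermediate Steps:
o = 50077119645 (o = Mul(155505, 322029) = 50077119645)
Mul(-196239, Pow(Pow(Add(o, Pow(Add(295176, 71844), Rational(1, 2))), -1), -1)) = Mul(-196239, Pow(Pow(Add(50077119645, Pow(Add(295176, 71844), Rational(1, 2))), -1), -1)) = Mul(-196239, Pow(Pow(Add(50077119645, Pow(367020, Rational(1, 2))), -1), -1)) = Mul(-196239, Pow(Pow(Add(50077119645, Mul(6, Pow(10195, Rational(1, 2)))), -1), -1)) = Mul(-196239, Add(50077119645, Mul(6, Pow(10195, Rational(1, 2))))) = Add(-9827083882015155, Mul(-1177434, Pow(10195, Rational(1, 2))))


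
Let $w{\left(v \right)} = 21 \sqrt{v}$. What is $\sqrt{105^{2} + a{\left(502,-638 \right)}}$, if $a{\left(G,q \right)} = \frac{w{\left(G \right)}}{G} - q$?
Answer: $\frac{\sqrt{2939122652 + 10542 \sqrt{502}}}{502} \approx 108.0$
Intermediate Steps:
$a{\left(G,q \right)} = - q + \frac{21}{\sqrt{G}}$ ($a{\left(G,q \right)} = \frac{21 \sqrt{G}}{G} - q = \frac{21}{\sqrt{G}} - q = - q + \frac{21}{\sqrt{G}}$)
$\sqrt{105^{2} + a{\left(502,-638 \right)}} = \sqrt{105^{2} + \left(\left(-1\right) \left(-638\right) + \frac{21}{\sqrt{502}}\right)} = \sqrt{11025 + \left(638 + 21 \frac{\sqrt{502}}{502}\right)} = \sqrt{11025 + \left(638 + \frac{21 \sqrt{502}}{502}\right)} = \sqrt{11663 + \frac{21 \sqrt{502}}{502}}$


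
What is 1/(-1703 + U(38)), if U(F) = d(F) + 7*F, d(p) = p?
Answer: -1/1399 ≈ -0.00071480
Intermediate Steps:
U(F) = 8*F (U(F) = F + 7*F = 8*F)
1/(-1703 + U(38)) = 1/(-1703 + 8*38) = 1/(-1703 + 304) = 1/(-1399) = -1/1399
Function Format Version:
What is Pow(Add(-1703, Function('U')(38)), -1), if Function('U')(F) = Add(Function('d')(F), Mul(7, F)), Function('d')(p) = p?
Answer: Rational(-1, 1399) ≈ -0.00071480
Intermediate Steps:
Function('U')(F) = Mul(8, F) (Function('U')(F) = Add(F, Mul(7, F)) = Mul(8, F))
Pow(Add(-1703, Function('U')(38)), -1) = Pow(Add(-1703, Mul(8, 38)), -1) = Pow(Add(-1703, 304), -1) = Pow(-1399, -1) = Rational(-1, 1399)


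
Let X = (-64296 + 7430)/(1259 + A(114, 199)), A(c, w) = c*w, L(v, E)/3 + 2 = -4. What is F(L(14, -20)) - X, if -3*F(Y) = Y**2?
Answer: -2529194/23945 ≈ -105.63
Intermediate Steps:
L(v, E) = -18 (L(v, E) = -6 + 3*(-4) = -6 - 12 = -18)
F(Y) = -Y**2/3
X = -56866/23945 (X = (-64296 + 7430)/(1259 + 114*199) = -56866/(1259 + 22686) = -56866/23945 ≈ -2.3749)
F(L(14, -20)) - X = -1/3*(-18)**2 - 1*(-56866/23945) = -1/3*324 + 56866/23945 = -108 + 56866/23945 = -2529194/23945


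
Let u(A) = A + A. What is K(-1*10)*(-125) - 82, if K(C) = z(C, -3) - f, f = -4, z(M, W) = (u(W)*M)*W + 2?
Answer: 21668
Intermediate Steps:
u(A) = 2*A
z(M, W) = 2 + 2*M*W² (z(M, W) = ((2*W)*M)*W + 2 = (2*M*W)*W + 2 = 2*M*W² + 2 = 2 + 2*M*W²)
K(C) = 6 + 18*C (K(C) = (2 + 2*C*(-3)²) - 1*(-4) = (2 + 2*C*9) + 4 = (2 + 18*C) + 4 = 6 + 18*C)
K(-1*10)*(-125) - 82 = (6 + 18*(-1*10))*(-125) - 82 = (6 + 18*(-10))*(-125) - 82 = (6 - 180)*(-125) - 82 = -174*(-125) - 82 = 21750 - 82 = 21668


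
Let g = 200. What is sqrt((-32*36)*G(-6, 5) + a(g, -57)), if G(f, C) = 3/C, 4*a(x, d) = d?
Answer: I*sqrt(70545)/10 ≈ 26.56*I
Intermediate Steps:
a(x, d) = d/4
sqrt((-32*36)*G(-6, 5) + a(g, -57)) = sqrt((-32*36)*(3/5) + (1/4)*(-57)) = sqrt(-3456/5 - 57/4) = sqrt(-14109/20) = I*sqrt(70545)/10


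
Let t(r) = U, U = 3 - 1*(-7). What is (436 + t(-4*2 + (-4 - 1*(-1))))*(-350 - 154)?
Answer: -224784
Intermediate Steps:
U = 10 (U = 3 + 7 = 10)
t(r) = 10
(436 + t(-4*2 + (-4 - 1*(-1))))*(-350 - 154) = (436 + 10)*(-350 - 154) = 446*(-504) = -224784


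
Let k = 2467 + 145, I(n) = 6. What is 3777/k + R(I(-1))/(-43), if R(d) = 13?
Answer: 128455/112316 ≈ 1.1437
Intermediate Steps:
k = 2612
3777/k + R(I(-1))/(-43) = 3777/2612 + 13/(-43) = 3777*(1/2612) + 13*(-1/43) = 3777/2612 - 13/43 = 128455/112316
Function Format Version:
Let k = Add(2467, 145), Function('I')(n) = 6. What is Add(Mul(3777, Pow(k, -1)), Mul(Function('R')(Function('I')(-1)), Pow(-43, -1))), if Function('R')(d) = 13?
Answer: Rational(128455, 112316) ≈ 1.1437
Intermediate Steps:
k = 2612
Add(Mul(3777, Pow(k, -1)), Mul(Function('R')(Function('I')(-1)), Pow(-43, -1))) = Add(Mul(3777, Pow(2612, -1)), Mul(13, Pow(-43, -1))) = Add(Mul(3777, Rational(1, 2612)), Mul(13, Rational(-1, 43))) = Add(Rational(3777, 2612), Rational(-13, 43)) = Rational(128455, 112316)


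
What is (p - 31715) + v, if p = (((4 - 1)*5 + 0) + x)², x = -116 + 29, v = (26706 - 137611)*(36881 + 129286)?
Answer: -18428777666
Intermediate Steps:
v = -18428751135 (v = -110905*166167 = -18428751135)
x = -87
p = 5184 (p = (((4 - 1)*5 + 0) - 87)² = ((3*5 + 0) - 87)² = ((15 + 0) - 87)² = (15 - 87)² = (-72)² = 5184)
(p - 31715) + v = (5184 - 31715) - 18428751135 = -26531 - 18428751135 = -18428777666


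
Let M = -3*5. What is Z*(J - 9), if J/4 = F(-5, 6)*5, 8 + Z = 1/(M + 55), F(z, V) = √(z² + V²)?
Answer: 2871/40 - 319*√61/2 ≈ -1174.0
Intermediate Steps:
F(z, V) = √(V² + z²)
M = -15
Z = -319/40 (Z = -8 + 1/(-15 + 55) = -8 + 1/40 = -319/40 ≈ -7.9750)
J = 20*√61 (J = 4*(√(6² + (-5)²)*5) = 4*(√(36 + 25)*5) = 4*(√61*5) = 4*(5*√61) = 20*√61 ≈ 156.21)
Z*(J - 9) = -319*(20*√61 - 9)/40 = -319*(-9 + 20*√61)/40 = 2871/40 - 319*√61/2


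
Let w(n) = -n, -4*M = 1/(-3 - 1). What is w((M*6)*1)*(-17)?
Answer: 51/8 ≈ 6.3750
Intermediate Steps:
M = 1/16 (M = -1/(4*(-3 - 1)) = -¼/(-4) = -¼*(-¼) = 1/16 ≈ 0.062500)
w((M*6)*1)*(-17) = -(1/16)*6*(-17) = -3/8*(-17) = 51/8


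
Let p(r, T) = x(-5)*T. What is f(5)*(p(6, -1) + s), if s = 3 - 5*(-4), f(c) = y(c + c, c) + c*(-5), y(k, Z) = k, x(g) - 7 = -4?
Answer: -300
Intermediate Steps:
x(g) = 3 (x(g) = 7 - 4 = 3)
p(r, T) = 3*T
f(c) = -3*c (f(c) = (c + c) + c*(-5) = 2*c - 5*c = -3*c)
s = 23 (s = 3 + 20 = 23)
f(5)*(p(6, -1) + s) = (-3*5)*(3*(-1) + 23) = -15*(-3 + 23) = -15*20 = -300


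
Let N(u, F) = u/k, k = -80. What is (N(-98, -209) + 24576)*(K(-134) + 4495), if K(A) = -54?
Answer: 4365898249/40 ≈ 1.0915e+8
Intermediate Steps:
N(u, F) = -u/80 (N(u, F) = u/(-80) = u*(-1/80) = -u/80)
(N(-98, -209) + 24576)*(K(-134) + 4495) = (-1/80*(-98) + 24576)*(-54 + 4495) = (49/40 + 24576)*4441 = (983089/40)*4441 = 4365898249/40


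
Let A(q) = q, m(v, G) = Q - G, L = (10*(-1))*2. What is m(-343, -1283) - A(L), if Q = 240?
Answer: 1543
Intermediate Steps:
L = -20 (L = -10*2 = -20)
m(v, G) = 240 - G
m(-343, -1283) - A(L) = (240 - 1*(-1283)) - 1*(-20) = (240 + 1283) + 20 = 1523 + 20 = 1543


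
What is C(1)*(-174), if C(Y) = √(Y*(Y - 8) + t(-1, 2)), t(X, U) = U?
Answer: -174*I*√5 ≈ -389.08*I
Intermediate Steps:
C(Y) = √(2 + Y*(-8 + Y)) (C(Y) = √(Y*(Y - 8) + 2) = √(Y*(-8 + Y) + 2) = √(2 + Y*(-8 + Y)))
C(1)*(-174) = √(2 + 1² - 8*1)*(-174) = √(2 + 1 - 8)*(-174) = √(-5)*(-174) = (I*√5)*(-174) = -174*I*√5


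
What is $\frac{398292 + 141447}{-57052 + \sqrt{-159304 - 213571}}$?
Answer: $- \frac{10264396476}{1085101193} - \frac{899565 i \sqrt{14915}}{1085101193} \approx -9.4594 - 0.10125 i$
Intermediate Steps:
$\frac{398292 + 141447}{-57052 + \sqrt{-159304 - 213571}} = \frac{539739}{-57052 + \sqrt{-372875}} = \frac{539739}{-57052 + 5 i \sqrt{14915}}$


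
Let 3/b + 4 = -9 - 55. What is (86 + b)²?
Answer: 34164025/4624 ≈ 7388.4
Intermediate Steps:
b = -3/68 (b = 3/(-4 + (-9 - 55)) = 3/(-4 - 64) = 3/(-68) = 3*(-1/68) = -3/68 ≈ -0.044118)
(86 + b)² = (86 - 3/68)² = (5845/68)² = 34164025/4624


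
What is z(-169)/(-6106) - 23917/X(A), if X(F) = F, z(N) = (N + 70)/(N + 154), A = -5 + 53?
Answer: -365093797/732720 ≈ -498.27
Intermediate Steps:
A = 48
z(N) = (70 + N)/(154 + N)
z(-169)/(-6106) - 23917/X(A) = ((70 - 169)/(154 - 169))/(-6106) - 23917/48 = (-99/(-15))*(-1/6106) - 23917*1/48 = -1/15*(-99)*(-1/6106) - 23917/48 = (33/5)*(-1/6106) - 23917/48 = -33/30530 - 23917/48 = -365093797/732720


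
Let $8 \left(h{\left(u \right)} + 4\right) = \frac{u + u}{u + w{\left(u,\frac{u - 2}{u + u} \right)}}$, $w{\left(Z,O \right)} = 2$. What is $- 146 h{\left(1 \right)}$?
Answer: $\frac{3431}{6} \approx 571.83$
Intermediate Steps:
$h{\left(u \right)} = -4 + \frac{u}{4 \left(2 + u\right)}$ ($h{\left(u \right)} = -4 + \frac{\left(u + u\right) \frac{1}{u + 2}}{8} = -4 + \frac{2 u \frac{1}{2 + u}}{8} = -4 + \frac{u}{4 \left(2 + u\right)}$)
$- 146 h{\left(1 \right)} = - 146 \frac{-32 - 15}{4 \left(2 + 1\right)} = - 146 \frac{-32 - 15}{4 \cdot 3} = - 146 \cdot \frac{1}{4} \cdot \frac{1}{3} \left(-47\right) = \left(-146\right) \left(- \frac{47}{12}\right) = \frac{3431}{6}$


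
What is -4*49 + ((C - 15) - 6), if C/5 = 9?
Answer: -172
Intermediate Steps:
C = 45 (C = 5*9 = 45)
-4*49 + ((C - 15) - 6) = -4*49 + ((45 - 15) - 6) = -196 + (30 - 6) = -196 + 24 = -172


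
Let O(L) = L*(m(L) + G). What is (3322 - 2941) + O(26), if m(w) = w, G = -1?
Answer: 1031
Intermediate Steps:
O(L) = L*(-1 + L) (O(L) = L*(L - 1) = L*(-1 + L))
(3322 - 2941) + O(26) = (3322 - 2941) + 26*(-1 + 26) = 381 + 26*25 = 381 + 650 = 1031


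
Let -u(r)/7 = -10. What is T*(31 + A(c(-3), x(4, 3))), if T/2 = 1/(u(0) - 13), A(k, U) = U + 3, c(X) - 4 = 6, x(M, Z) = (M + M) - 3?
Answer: 26/19 ≈ 1.3684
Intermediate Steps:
u(r) = 70 (u(r) = -7*(-10) = 70)
x(M, Z) = -3 + 2*M (x(M, Z) = 2*M - 3 = -3 + 2*M)
c(X) = 10 (c(X) = 4 + 6 = 10)
A(k, U) = 3 + U
T = 2/57 (T = 2/(70 - 13) = 2/57 ≈ 0.035088)
T*(31 + A(c(-3), x(4, 3))) = 2*(31 + (3 + (-3 + 2*4)))/57 = 2*(31 + (3 + (-3 + 8)))/57 = 2*(31 + (3 + 5))/57 = 2*(31 + 8)/57 = (2/57)*39 = 26/19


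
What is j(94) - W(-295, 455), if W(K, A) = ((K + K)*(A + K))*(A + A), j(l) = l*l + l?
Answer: 85912930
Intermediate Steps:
j(l) = l + l**2 (j(l) = l**2 + l = l + l**2)
W(K, A) = 4*A*K*(A + K) (W(K, A) = ((2*K)*(A + K))*(2*A) = (2*K*(A + K))*(2*A) = 4*A*K*(A + K))
j(94) - W(-295, 455) = 94*(1 + 94) - 4*455*(-295)*(455 - 295) = 94*95 - 4*455*(-295)*160 = 8930 - 1*(-85904000) = 8930 + 85904000 = 85912930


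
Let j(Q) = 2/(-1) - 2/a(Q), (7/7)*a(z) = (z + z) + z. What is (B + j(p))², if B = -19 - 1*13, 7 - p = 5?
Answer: 10609/9 ≈ 1178.8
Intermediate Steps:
p = 2 (p = 7 - 1*5 = 7 - 5 = 2)
a(z) = 3*z (a(z) = (z + z) + z = 2*z + z = 3*z)
j(Q) = -2 - 2/(3*Q) (j(Q) = 2/(-1) - 2*1/(3*Q) = 2*(-1) - 2/(3*Q) = -2 - 2/(3*Q))
B = -32 (B = -19 - 13 = -32)
(B + j(p))² = (-32 + (-2 - ⅔/2))² = (-32 + (-2 - ⅔*½))² = (-32 + (-2 - ⅓))² = (-32 - 7/3)² = (-103/3)² = 10609/9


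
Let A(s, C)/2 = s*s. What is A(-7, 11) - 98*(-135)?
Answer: 13328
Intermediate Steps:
A(s, C) = 2*s² (A(s, C) = 2*(s*s) = 2*s²)
A(-7, 11) - 98*(-135) = 2*(-7)² - 98*(-135) = 2*49 + 13230 = 98 + 13230 = 13328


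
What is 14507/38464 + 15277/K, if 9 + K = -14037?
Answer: -191924603/270132672 ≈ -0.71048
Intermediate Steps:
K = -14046 (K = -9 - 14037 = -14046)
14507/38464 + 15277/K = 14507/38464 + 15277/(-14046) = 14507*(1/38464) + 15277*(-1/14046) = 14507/38464 - 15277/14046 = -191924603/270132672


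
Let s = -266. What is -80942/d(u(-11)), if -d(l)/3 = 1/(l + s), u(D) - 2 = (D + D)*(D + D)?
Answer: 17807240/3 ≈ 5.9357e+6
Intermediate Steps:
u(D) = 2 + 4*D**2 (u(D) = 2 + (D + D)*(D + D) = 2 + (2*D)*(2*D) = 2 + 4*D**2)
d(l) = -3/(-266 + l) (d(l) = -3/(l - 266) = -3/(-266 + l))
-80942/d(u(-11)) = -80942/((-3/(-266 + (2 + 4*(-11)**2)))) = -80942/((-3/(-266 + (2 + 4*121)))) = -80942/((-3/(-266 + (2 + 484)))) = -80942/((-3/(-266 + 486))) = -80942/((-3/220)) = -80942/((-3*1/220)) = -80942/(-3/220) = -80942*(-220/3) = 17807240/3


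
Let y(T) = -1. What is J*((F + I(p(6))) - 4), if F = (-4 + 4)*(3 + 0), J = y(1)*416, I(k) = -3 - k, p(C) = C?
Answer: 5408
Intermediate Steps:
J = -416 (J = -1*416 = -416)
F = 0 (F = 0*3 = 0)
J*((F + I(p(6))) - 4) = -416*((0 + (-3 - 1*6)) - 4) = -416*((0 + (-3 - 6)) - 4) = -416*((0 - 9) - 4) = -416*(-9 - 4) = -416*(-13) = 5408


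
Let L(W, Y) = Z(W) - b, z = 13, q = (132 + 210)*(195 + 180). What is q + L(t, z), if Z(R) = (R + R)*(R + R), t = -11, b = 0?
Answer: 128734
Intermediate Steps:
q = 128250 (q = 342*375 = 128250)
Z(R) = 4*R² (Z(R) = (2*R)*(2*R) = 4*R²)
L(W, Y) = 4*W² (L(W, Y) = 4*W² - 1*0 = 4*W² + 0 = 4*W²)
q + L(t, z) = 128250 + 4*(-11)² = 128250 + 4*121 = 128250 + 484 = 128734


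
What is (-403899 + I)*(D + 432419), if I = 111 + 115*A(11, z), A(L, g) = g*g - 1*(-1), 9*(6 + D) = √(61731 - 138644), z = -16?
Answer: -161823214229 - 374233*I*√76913/9 ≈ -1.6182e+11 - 1.1532e+7*I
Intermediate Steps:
D = -6 + I*√76913/9 (D = -6 + √(61731 - 138644)/9 = -6 + √(-76913)/9 = -6 + (I*√76913)/9 = -6 + I*√76913/9 ≈ -6.0 + 30.815*I)
A(L, g) = 1 + g² (A(L, g) = g² + 1 = 1 + g²)
I = 29666 (I = 111 + 115*(1 + (-16)²) = 111 + 115*(1 + 256) = 111 + 115*257 = 111 + 29555 = 29666)
(-403899 + I)*(D + 432419) = (-403899 + 29666)*((-6 + I*√76913/9) + 432419) = -374233*(432413 + I*√76913/9) = -161823214229 - 374233*I*√76913/9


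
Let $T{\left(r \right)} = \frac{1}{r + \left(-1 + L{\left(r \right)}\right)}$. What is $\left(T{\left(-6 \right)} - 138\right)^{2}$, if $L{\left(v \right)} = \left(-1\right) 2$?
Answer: $\frac{1545049}{81} \approx 19075.0$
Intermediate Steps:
$L{\left(v \right)} = -2$
$T{\left(r \right)} = \frac{1}{-3 + r}$ ($T{\left(r \right)} = \frac{1}{r - 3} = \frac{1}{-3 + r}$)
$\left(T{\left(-6 \right)} - 138\right)^{2} = \left(\frac{1}{-3 - 6} - 138\right)^{2} = \left(\frac{1}{-9} - 138\right)^{2} = \left(- \frac{1}{9} - 138\right)^{2} = \left(- \frac{1243}{9}\right)^{2} = \frac{1545049}{81}$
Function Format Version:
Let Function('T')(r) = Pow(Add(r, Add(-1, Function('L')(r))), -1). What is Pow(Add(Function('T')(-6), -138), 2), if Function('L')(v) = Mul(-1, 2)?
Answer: Rational(1545049, 81) ≈ 19075.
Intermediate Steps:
Function('L')(v) = -2
Function('T')(r) = Pow(Add(-3, r), -1) (Function('T')(r) = Pow(Add(r, Add(-1, -2)), -1) = Pow(Add(r, -3), -1) = Pow(Add(-3, r), -1))
Pow(Add(Function('T')(-6), -138), 2) = Pow(Add(Pow(Add(-3, -6), -1), -138), 2) = Pow(Add(Pow(-9, -1), -138), 2) = Pow(Add(Rational(-1, 9), -138), 2) = Pow(Rational(-1243, 9), 2) = Rational(1545049, 81)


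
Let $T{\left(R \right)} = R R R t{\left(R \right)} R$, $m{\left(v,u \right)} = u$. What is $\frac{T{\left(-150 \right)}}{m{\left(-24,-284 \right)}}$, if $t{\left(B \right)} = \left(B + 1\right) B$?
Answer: $- \frac{2828671875000}{71} \approx -3.984 \cdot 10^{10}$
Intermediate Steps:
$t{\left(B \right)} = B \left(1 + B\right)$ ($t{\left(B \right)} = \left(1 + B\right) B = B \left(1 + B\right)$)
$T{\left(R \right)} = R^{5} \left(1 + R\right)$ ($T{\left(R \right)} = R R R R \left(1 + R\right) R = R^{2} R R \left(1 + R\right) R = R^{3} R \left(1 + R\right) R = R^{4} \left(1 + R\right) R = R^{5} \left(1 + R\right)$)
$\frac{T{\left(-150 \right)}}{m{\left(-24,-284 \right)}} = \frac{\left(-150\right)^{5} \left(1 - 150\right)}{-284} = \left(-75937500000\right) \left(-149\right) \left(- \frac{1}{284}\right) = 11314687500000 \left(- \frac{1}{284}\right) = - \frac{2828671875000}{71}$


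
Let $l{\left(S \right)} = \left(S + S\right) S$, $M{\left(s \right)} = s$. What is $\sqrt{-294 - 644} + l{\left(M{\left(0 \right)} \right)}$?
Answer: $i \sqrt{938} \approx 30.627 i$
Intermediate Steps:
$l{\left(S \right)} = 2 S^{2}$ ($l{\left(S \right)} = 2 S S = 2 S^{2}$)
$\sqrt{-294 - 644} + l{\left(M{\left(0 \right)} \right)} = \sqrt{-294 - 644} + 2 \cdot 0^{2} = \sqrt{-938} + 2 \cdot 0 = i \sqrt{938} + 0 = i \sqrt{938}$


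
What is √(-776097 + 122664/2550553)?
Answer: I*√5048759493345514281/2550553 ≈ 880.96*I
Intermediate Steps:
√(-776097 + 122664/2550553) = √(-1979476408977/2550553) = I*√5048759493345514281/2550553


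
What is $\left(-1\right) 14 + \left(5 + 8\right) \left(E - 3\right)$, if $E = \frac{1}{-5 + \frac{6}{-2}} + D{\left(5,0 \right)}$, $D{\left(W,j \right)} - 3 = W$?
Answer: $\frac{395}{8} \approx 49.375$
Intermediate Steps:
$D{\left(W,j \right)} = 3 + W$
$E = \frac{63}{8}$ ($E = \frac{1}{-5 + \frac{6}{-2}} + \left(3 + 5\right) = \frac{1}{-5 + 6 \left(- \frac{1}{2}\right)} + 8 = \frac{1}{-5 - 3} + 8 = \frac{1}{-8} + 8 = - \frac{1}{8} + 8 = \frac{63}{8} \approx 7.875$)
$\left(-1\right) 14 + \left(5 + 8\right) \left(E - 3\right) = \left(-1\right) 14 + \left(5 + 8\right) \left(\frac{63}{8} - 3\right) = -14 + 13 \cdot \frac{39}{8} = -14 + \frac{507}{8} = \frac{395}{8}$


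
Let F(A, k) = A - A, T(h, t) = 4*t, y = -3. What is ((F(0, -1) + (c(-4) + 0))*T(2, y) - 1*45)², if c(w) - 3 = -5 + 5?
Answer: 6561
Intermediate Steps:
c(w) = 3 (c(w) = 3 + (-5 + 5) = 3 + 0 = 3)
F(A, k) = 0
((F(0, -1) + (c(-4) + 0))*T(2, y) - 1*45)² = ((0 + (3 + 0))*(4*(-3)) - 1*45)² = ((0 + 3)*(-12) - 45)² = (3*(-12) - 45)² = (-36 - 45)² = (-81)² = 6561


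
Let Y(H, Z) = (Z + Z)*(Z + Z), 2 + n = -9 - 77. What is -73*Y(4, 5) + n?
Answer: -7388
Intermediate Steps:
n = -88 (n = -2 + (-9 - 77) = -2 - 86 = -88)
Y(H, Z) = 4*Z² (Y(H, Z) = (2*Z)*(2*Z) = 4*Z²)
-73*Y(4, 5) + n = -292*5² - 88 = -292*25 - 88 = -73*100 - 88 = -7300 - 88 = -7388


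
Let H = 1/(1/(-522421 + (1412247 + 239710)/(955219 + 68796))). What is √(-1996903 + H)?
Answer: I*√2641778385195380545/1024015 ≈ 1587.2*I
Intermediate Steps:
H = -534965288358/1024015 (H = 1/(1/(-522421 + 1651957/1024015)) = 1/(1/(-534965288358/1024015)) = 1/(-1024015/534965288358) = -534965288358/1024015 ≈ -5.2242e+5)
√(-1996903 + H) = √(-1996903 - 534965288358/1024015) = √(-2579823913903/1024015) = I*√2641778385195380545/1024015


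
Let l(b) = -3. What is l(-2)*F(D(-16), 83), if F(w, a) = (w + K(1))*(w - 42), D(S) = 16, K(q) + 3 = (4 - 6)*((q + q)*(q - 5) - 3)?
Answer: 2730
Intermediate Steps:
K(q) = 3 - 4*q*(-5 + q) (K(q) = -3 + (4 - 6)*((q + q)*(q - 5) - 3) = -3 - 2*((2*q)*(-5 + q) - 3) = -3 - 2*(2*q*(-5 + q) - 3) = -3 - 2*(-3 + 2*q*(-5 + q)) = -3 + (6 - 4*q*(-5 + q)) = 3 - 4*q*(-5 + q))
F(w, a) = (-42 + w)*(19 + w) (F(w, a) = (w + (3 - 4*1² + 20*1))*(w - 42) = (w + (3 - 4*1 + 20))*(-42 + w) = (w + (3 - 4 + 20))*(-42 + w) = (w + 19)*(-42 + w) = (19 + w)*(-42 + w) = (-42 + w)*(19 + w))
l(-2)*F(D(-16), 83) = -3*(-798 + 16² - 23*16) = -3*(-798 + 256 - 368) = -3*(-910) = 2730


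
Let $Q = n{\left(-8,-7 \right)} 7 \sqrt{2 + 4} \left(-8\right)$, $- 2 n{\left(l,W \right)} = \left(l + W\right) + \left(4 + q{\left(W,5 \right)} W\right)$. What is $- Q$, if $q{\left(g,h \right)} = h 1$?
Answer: $1288 \sqrt{6} \approx 3154.9$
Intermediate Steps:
$q{\left(g,h \right)} = h$
$n{\left(l,W \right)} = -2 - 3 W - \frac{l}{2}$ ($n{\left(l,W \right)} = - \frac{\left(l + W\right) + \left(4 + 5 W\right)}{2} = - \frac{\left(W + l\right) + \left(4 + 5 W\right)}{2} = - \frac{4 + l + 6 W}{2} = -2 - 3 W - \frac{l}{2}$)
$Q = - 1288 \sqrt{6}$ ($Q = \left(-2 - -21 - -4\right) 7 \sqrt{2 + 4} \left(-8\right) = \left(-2 + 21 + 4\right) 7 \sqrt{6} \left(-8\right) = 23 \left(- 56 \sqrt{6}\right) = - 1288 \sqrt{6} \approx -3154.9$)
$- Q = - \left(-1288\right) \sqrt{6} = 1288 \sqrt{6}$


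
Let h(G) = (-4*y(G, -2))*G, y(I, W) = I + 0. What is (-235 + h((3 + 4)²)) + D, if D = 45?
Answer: -9794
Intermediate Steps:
y(I, W) = I
h(G) = -4*G² (h(G) = (-4*G)*G = -4*G²)
(-235 + h((3 + 4)²)) + D = (-235 - 4*(3 + 4)⁴) + 45 = (-235 - 4*(7²)²) + 45 = (-235 - 4*49²) + 45 = (-235 - 4*2401) + 45 = (-235 - 9604) + 45 = -9839 + 45 = -9794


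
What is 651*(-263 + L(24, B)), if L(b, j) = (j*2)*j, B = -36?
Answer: 1516179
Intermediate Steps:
L(b, j) = 2*j² (L(b, j) = (2*j)*j = 2*j²)
651*(-263 + L(24, B)) = 651*(-263 + 2*(-36)²) = 651*(-263 + 2*1296) = 651*(-263 + 2592) = 651*2329 = 1516179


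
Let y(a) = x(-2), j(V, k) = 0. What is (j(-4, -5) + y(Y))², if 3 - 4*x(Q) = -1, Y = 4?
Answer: 1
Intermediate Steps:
x(Q) = 1 (x(Q) = ¾ - ¼*(-1) = ¾ + ¼ = 1)
y(a) = 1
(j(-4, -5) + y(Y))² = (0 + 1)² = 1² = 1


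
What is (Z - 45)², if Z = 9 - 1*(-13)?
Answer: 529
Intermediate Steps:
Z = 22 (Z = 9 + 13 = 22)
(Z - 45)² = (22 - 45)² = (-23)² = 529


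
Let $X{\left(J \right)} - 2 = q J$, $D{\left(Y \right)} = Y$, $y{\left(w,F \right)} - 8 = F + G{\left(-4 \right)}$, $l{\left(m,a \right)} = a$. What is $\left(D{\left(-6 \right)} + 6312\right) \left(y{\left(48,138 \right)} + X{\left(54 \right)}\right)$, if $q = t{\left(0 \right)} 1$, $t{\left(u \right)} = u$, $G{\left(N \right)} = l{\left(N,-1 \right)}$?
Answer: $926982$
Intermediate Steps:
$G{\left(N \right)} = -1$
$y{\left(w,F \right)} = 7 + F$ ($y{\left(w,F \right)} = 8 + \left(F - 1\right) = 8 + \left(-1 + F\right) = 7 + F$)
$q = 0$ ($q = 0 \cdot 1 = 0$)
$X{\left(J \right)} = 2$ ($X{\left(J \right)} = 2 + 0 J = 2 + 0 = 2$)
$\left(D{\left(-6 \right)} + 6312\right) \left(y{\left(48,138 \right)} + X{\left(54 \right)}\right) = \left(-6 + 6312\right) \left(\left(7 + 138\right) + 2\right) = 6306 \left(145 + 2\right) = 6306 \cdot 147 = 926982$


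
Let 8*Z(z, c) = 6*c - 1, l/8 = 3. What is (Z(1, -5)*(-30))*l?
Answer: 2790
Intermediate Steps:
l = 24 (l = 8*3 = 24)
Z(z, c) = -1/8 + 3*c/4 (Z(z, c) = (6*c - 1)/8 = (-1 + 6*c)/8 = -1/8 + 3*c/4)
(Z(1, -5)*(-30))*l = ((-1/8 + (3/4)*(-5))*(-30))*24 = ((-1/8 - 15/4)*(-30))*24 = -31/8*(-30)*24 = (465/4)*24 = 2790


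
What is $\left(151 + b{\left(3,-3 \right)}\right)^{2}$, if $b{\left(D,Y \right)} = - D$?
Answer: $21904$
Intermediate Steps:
$\left(151 + b{\left(3,-3 \right)}\right)^{2} = \left(151 - 3\right)^{2} = 148^{2} = 21904$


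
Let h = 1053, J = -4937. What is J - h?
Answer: -5990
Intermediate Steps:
J - h = -4937 - 1*1053 = -4937 - 1053 = -5990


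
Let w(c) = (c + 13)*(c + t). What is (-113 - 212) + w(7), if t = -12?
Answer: -425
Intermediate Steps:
w(c) = (-12 + c)*(13 + c) (w(c) = (c + 13)*(c - 12) = (13 + c)*(-12 + c) = (-12 + c)*(13 + c))
(-113 - 212) + w(7) = (-113 - 212) + (-156 + 7 + 7²) = -325 + (-156 + 7 + 49) = -325 - 100 = -425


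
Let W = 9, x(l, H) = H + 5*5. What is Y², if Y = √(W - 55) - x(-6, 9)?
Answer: (34 - I*√46)² ≈ 1110.0 - 461.2*I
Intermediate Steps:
x(l, H) = 25 + H (x(l, H) = H + 25 = 25 + H)
Y = -34 + I*√46 (Y = √(9 - 55) - (25 + 9) = √(-46) - 1*34 = I*√46 - 34 = -34 + I*√46 ≈ -34.0 + 6.7823*I)
Y² = (-34 + I*√46)²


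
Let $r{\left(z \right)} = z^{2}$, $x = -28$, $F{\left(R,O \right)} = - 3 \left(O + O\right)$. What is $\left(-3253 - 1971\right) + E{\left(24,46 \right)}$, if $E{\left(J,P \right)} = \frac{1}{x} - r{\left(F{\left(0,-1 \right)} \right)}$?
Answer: $- \frac{147281}{28} \approx -5260.0$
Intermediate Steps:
$F{\left(R,O \right)} = - 6 O$ ($F{\left(R,O \right)} = - 3 \cdot 2 O = - 6 O$)
$E{\left(J,P \right)} = - \frac{1009}{28}$ ($E{\left(J,P \right)} = \frac{1}{-28} - \left(\left(-6\right) \left(-1\right)\right)^{2} = - \frac{1}{28} - 6^{2} = - \frac{1}{28} - 36 = - \frac{1009}{28}$)
$\left(-3253 - 1971\right) + E{\left(24,46 \right)} = \left(-3253 - 1971\right) - \frac{1009}{28} = -5224 - \frac{1009}{28} = - \frac{147281}{28}$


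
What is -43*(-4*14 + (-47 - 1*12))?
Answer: 4945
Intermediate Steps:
-43*(-4*14 + (-47 - 1*12)) = -43*(-56 + (-47 - 12)) = -43*(-56 - 59) = -43*(-115) = 4945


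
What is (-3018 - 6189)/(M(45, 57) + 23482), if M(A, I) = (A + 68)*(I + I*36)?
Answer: -9207/261799 ≈ -0.035168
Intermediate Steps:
M(A, I) = 37*I*(68 + A) (M(A, I) = (68 + A)*(I + 36*I) = (68 + A)*(37*I) = 37*I*(68 + A))
(-3018 - 6189)/(M(45, 57) + 23482) = (-3018 - 6189)/(37*57*(68 + 45) + 23482) = -9207/(37*57*113 + 23482) = -9207/(238317 + 23482) = -9207/261799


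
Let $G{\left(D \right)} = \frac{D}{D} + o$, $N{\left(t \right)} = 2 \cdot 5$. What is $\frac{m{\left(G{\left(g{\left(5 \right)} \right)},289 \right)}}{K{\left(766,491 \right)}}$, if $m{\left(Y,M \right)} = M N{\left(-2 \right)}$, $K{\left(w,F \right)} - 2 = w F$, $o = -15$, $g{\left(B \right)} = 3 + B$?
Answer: $\frac{85}{11062} \approx 0.007684$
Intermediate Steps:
$K{\left(w,F \right)} = 2 + F w$ ($K{\left(w,F \right)} = 2 + w F = 2 + F w$)
$N{\left(t \right)} = 10$
$G{\left(D \right)} = -14$ ($G{\left(D \right)} = \frac{D}{D} - 15 = 1 - 15 = -14$)
$m{\left(Y,M \right)} = 10 M$ ($m{\left(Y,M \right)} = M 10 = 10 M$)
$\frac{m{\left(G{\left(g{\left(5 \right)} \right)},289 \right)}}{K{\left(766,491 \right)}} = \frac{10 \cdot 289}{2 + 491 \cdot 766} = \frac{2890}{2 + 376106} = \frac{2890}{376108} = 2890 \cdot \frac{1}{376108} = \frac{85}{11062}$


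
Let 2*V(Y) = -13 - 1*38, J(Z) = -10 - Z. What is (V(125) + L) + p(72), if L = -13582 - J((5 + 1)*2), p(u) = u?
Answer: -27027/2 ≈ -13514.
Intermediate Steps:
V(Y) = -51/2 (V(Y) = (-13 - 1*38)/2 = (-13 - 38)/2 = (½)*(-51) = -51/2)
L = -13560 (L = -13582 - (-10 - (5 + 1)*2) = -13582 - (-10 - 6*2) = -13582 - (-10 - 1*12) = -13582 - (-10 - 12) = -13582 - 1*(-22) = -13582 + 22 = -13560)
(V(125) + L) + p(72) = (-51/2 - 13560) + 72 = -27171/2 + 72 = -27027/2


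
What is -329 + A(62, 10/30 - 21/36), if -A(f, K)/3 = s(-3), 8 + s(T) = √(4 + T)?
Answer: -308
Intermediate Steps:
s(T) = -8 + √(4 + T)
A(f, K) = 21 (A(f, K) = -3*(-8 + √(4 - 3)) = -3*(-8 + √1) = -3*(-8 + 1) = -3*(-7) = 21)
-329 + A(62, 10/30 - 21/36) = -329 + 21 = -308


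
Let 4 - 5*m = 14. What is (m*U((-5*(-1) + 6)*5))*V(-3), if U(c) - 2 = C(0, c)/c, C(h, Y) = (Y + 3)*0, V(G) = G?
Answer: 12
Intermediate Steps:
m = -2 (m = 4/5 - 1/5*14 = 4/5 - 14/5 = -2)
C(h, Y) = 0 (C(h, Y) = (3 + Y)*0 = 0)
U(c) = 2 (U(c) = 2 + 0/c = 2 + 0 = 2)
(m*U((-5*(-1) + 6)*5))*V(-3) = -2*2*(-3) = -4*(-3) = 12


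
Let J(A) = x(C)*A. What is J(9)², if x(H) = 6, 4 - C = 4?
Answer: 2916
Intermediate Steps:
C = 0 (C = 4 - 1*4 = 4 - 4 = 0)
J(A) = 6*A
J(9)² = (6*9)² = 54² = 2916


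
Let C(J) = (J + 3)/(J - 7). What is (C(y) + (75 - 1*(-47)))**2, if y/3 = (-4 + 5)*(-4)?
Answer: 5414929/361 ≈ 15000.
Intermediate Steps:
y = -12 (y = 3*((-4 + 5)*(-4)) = 3*(1*(-4)) = 3*(-4) = -12)
C(J) = (3 + J)/(-7 + J)
(C(y) + (75 - 1*(-47)))**2 = ((3 - 12)/(-7 - 12) + (75 - 1*(-47)))**2 = (-9/(-19) + (75 + 47))**2 = (-1/19*(-9) + 122)**2 = (9/19 + 122)**2 = (2327/19)**2 = 5414929/361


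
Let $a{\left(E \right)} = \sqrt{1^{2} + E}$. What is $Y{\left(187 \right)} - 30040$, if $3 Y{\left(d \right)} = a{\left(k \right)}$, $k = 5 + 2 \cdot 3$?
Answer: $-30040 + \frac{2 \sqrt{3}}{3} \approx -30039.0$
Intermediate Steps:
$k = 11$ ($k = 5 + 6 = 11$)
$a{\left(E \right)} = \sqrt{1 + E}$
$Y{\left(d \right)} = \frac{2 \sqrt{3}}{3}$ ($Y{\left(d \right)} = \frac{\sqrt{1 + 11}}{3} = \frac{\sqrt{12}}{3} = \frac{2 \sqrt{3}}{3}$)
$Y{\left(187 \right)} - 30040 = \frac{2 \sqrt{3}}{3} - 30040 = -30040 + \frac{2 \sqrt{3}}{3}$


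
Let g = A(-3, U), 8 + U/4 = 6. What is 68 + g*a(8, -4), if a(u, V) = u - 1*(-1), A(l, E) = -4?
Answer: 32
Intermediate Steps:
U = -8 (U = -32 + 4*6 = -32 + 24 = -8)
g = -4
a(u, V) = 1 + u (a(u, V) = u + 1 = 1 + u)
68 + g*a(8, -4) = 68 - 4*(1 + 8) = 68 - 4*9 = 68 - 36 = 32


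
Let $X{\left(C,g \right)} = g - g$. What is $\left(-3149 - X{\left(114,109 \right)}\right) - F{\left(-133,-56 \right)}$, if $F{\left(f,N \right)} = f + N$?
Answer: $-2960$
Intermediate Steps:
$F{\left(f,N \right)} = N + f$
$X{\left(C,g \right)} = 0$
$\left(-3149 - X{\left(114,109 \right)}\right) - F{\left(-133,-56 \right)} = \left(-3149 - 0\right) - \left(-56 - 133\right) = \left(-3149 + 0\right) - -189 = -3149 + 189 = -2960$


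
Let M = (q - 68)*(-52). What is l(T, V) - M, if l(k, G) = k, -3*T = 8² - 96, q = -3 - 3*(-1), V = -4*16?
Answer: -10576/3 ≈ -3525.3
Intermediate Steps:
V = -64
q = 0 (q = -3 + 3 = 0)
T = 32/3 (T = -(8² - 96)/3 = -(64 - 96)/3 = -⅓*(-32) = 32/3 ≈ 10.667)
M = 3536 (M = (0 - 68)*(-52) = -68*(-52) = 3536)
l(T, V) - M = 32/3 - 1*3536 = 32/3 - 3536 = -10576/3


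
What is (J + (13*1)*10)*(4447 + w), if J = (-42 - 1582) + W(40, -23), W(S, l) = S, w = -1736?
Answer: -3941794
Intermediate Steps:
J = -1584 (J = (-42 - 1582) + 40 = -1624 + 40 = -1584)
(J + (13*1)*10)*(4447 + w) = (-1584 + (13*1)*10)*(4447 - 1736) = (-1584 + 13*10)*2711 = (-1584 + 130)*2711 = -1454*2711 = -3941794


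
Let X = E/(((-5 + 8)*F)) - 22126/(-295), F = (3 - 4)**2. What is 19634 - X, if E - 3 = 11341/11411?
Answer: 197507679302/10098735 ≈ 19558.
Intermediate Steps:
E = 45574/11411 (E = 3 + 11341/11411 = 45574/11411 ≈ 3.9939)
F = 1 (F = (-1)**2 = 1)
X = 770883688/10098735 (X = 45574/(11411*(((-5 + 8)*1))) - 22126/(-295) = 45574/(11411*((3*1))) - 22126*(-1/295) = (45574/11411)/3 + 22126/295 = (45574/11411)*(1/3) + 22126/295 = 45574/34233 + 22126/295 = 770883688/10098735 ≈ 76.335)
19634 - X = 19634 - 1*770883688/10098735 = 19634 - 770883688/10098735 = 197507679302/10098735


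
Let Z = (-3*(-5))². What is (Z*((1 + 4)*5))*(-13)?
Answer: -73125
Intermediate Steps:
Z = 225 (Z = 15² = 225)
(Z*((1 + 4)*5))*(-13) = (225*((1 + 4)*5))*(-13) = (225*(5*5))*(-13) = (225*25)*(-13) = 5625*(-13) = -73125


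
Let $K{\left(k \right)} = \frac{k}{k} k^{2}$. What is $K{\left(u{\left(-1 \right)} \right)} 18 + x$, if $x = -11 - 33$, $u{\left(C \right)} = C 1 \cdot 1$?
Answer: $-26$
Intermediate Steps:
$u{\left(C \right)} = C$ ($u{\left(C \right)} = C 1 = C$)
$K{\left(k \right)} = k^{2}$ ($K{\left(k \right)} = 1 k^{2} = k^{2}$)
$x = -44$
$K{\left(u{\left(-1 \right)} \right)} 18 + x = \left(-1\right)^{2} \cdot 18 - 44 = 1 \cdot 18 - 44 = 18 - 44 = -26$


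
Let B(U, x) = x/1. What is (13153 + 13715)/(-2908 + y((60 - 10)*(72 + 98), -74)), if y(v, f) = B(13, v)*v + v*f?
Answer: 6717/17904523 ≈ 0.00037516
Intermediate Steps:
B(U, x) = x (B(U, x) = x*1 = x)
y(v, f) = v² + f*v (y(v, f) = v*v + v*f = v² + f*v)
(13153 + 13715)/(-2908 + y((60 - 10)*(72 + 98), -74)) = (13153 + 13715)/(-2908 + ((60 - 10)*(72 + 98))*(-74 + (60 - 10)*(72 + 98))) = 26868/(-2908 + (50*170)*(-74 + 50*170)) = 26868/(-2908 + 8500*(-74 + 8500)) = 26868/(-2908 + 8500*8426) = 26868/(-2908 + 71621000) = 26868/71618092 = 26868*(1/71618092) = 6717/17904523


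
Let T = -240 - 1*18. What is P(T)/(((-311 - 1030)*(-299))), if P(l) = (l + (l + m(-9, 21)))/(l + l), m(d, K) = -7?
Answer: 523/206894844 ≈ 2.5279e-6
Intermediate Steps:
T = -258 (T = -240 - 18 = -258)
P(l) = (-7 + 2*l)/(2*l) (P(l) = (l + (l - 7))/(l + l) = (l + (-7 + l))/((2*l)) = (-7 + 2*l)*(1/(2*l)) = (-7 + 2*l)/(2*l))
P(T)/(((-311 - 1030)*(-299))) = ((-7/2 - 258)/(-258))/(((-311 - 1030)*(-299))) = (-1/258*(-523/2))/((-1341*(-299))) = (523/516)/400959 = (523/516)*(1/400959) = 523/206894844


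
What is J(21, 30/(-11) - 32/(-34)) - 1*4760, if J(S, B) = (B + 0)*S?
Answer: -897134/187 ≈ -4797.5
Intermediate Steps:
J(S, B) = B*S
J(21, 30/(-11) - 32/(-34)) - 1*4760 = (30/(-11) - 32/(-34))*21 - 1*4760 = (30*(-1/11) - 32*(-1/34))*21 - 4760 = (-30/11 + 16/17)*21 - 4760 = -334/187*21 - 4760 = -7014/187 - 4760 = -897134/187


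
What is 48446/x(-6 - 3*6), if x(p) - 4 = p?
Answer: -24223/10 ≈ -2422.3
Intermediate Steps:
x(p) = 4 + p
48446/x(-6 - 3*6) = 48446/(4 + (-6 - 3*6)) = 48446/(4 + (-6 - 18)) = 48446/(4 - 24) = 48446/(-20) = 48446*(-1/20) = -24223/10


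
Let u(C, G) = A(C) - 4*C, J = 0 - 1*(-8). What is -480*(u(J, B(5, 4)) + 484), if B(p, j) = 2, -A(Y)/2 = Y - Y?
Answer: -216960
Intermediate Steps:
A(Y) = 0 (A(Y) = -2*(Y - Y) = -2*0 = 0)
J = 8 (J = 0 + 8 = 8)
u(C, G) = -4*C (u(C, G) = 0 - 4*C = -4*C)
-480*(u(J, B(5, 4)) + 484) = -480*(-4*8 + 484) = -480*(-32 + 484) = -480*452 = -216960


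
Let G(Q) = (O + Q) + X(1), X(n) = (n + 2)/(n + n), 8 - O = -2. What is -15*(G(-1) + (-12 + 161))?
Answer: -4785/2 ≈ -2392.5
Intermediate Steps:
O = 10 (O = 8 - 1*(-2) = 8 + 2 = 10)
X(n) = (2 + n)/(2*n) (X(n) = (2 + n)/((2*n)) = (2 + n)*(1/(2*n)) = (2 + n)/(2*n))
G(Q) = 23/2 + Q (G(Q) = (10 + Q) + (½)*(2 + 1)/1 = (10 + Q) + (½)*1*3 = (10 + Q) + 3/2 = 23/2 + Q)
-15*(G(-1) + (-12 + 161)) = -15*((23/2 - 1) + (-12 + 161)) = -15*(21/2 + 149) = -15*319/2 = -4785/2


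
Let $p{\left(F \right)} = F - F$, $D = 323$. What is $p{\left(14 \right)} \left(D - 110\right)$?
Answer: $0$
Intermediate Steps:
$p{\left(F \right)} = 0$
$p{\left(14 \right)} \left(D - 110\right) = 0 \left(323 - 110\right) = 0 \cdot 213 = 0$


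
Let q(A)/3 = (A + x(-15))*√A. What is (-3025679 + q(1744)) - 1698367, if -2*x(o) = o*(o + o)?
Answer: -4724046 + 18228*√109 ≈ -4.5337e+6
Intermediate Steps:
x(o) = -o² (x(o) = -o*(o + o)/2 = -o*2*o/2 = -o²)
q(A) = 3*√A*(-225 + A) (q(A) = 3*((A - 1*(-15)²)*√A) = 3*((A - 1*225)*√A) = 3*((A - 225)*√A) = 3*((-225 + A)*√A) = 3*(√A*(-225 + A)) = 3*√A*(-225 + A))
(-3025679 + q(1744)) - 1698367 = (-3025679 + 3*√1744*(-225 + 1744)) - 1698367 = (-3025679 + 3*(4*√109)*1519) - 1698367 = (-3025679 + 18228*√109) - 1698367 = -4724046 + 18228*√109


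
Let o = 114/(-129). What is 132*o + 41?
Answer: -3253/43 ≈ -75.651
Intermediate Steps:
o = -38/43 (o = 114*(-1/129) = -38/43 ≈ -0.88372)
132*o + 41 = 132*(-38/43) + 41 = -5016/43 + 41 = -3253/43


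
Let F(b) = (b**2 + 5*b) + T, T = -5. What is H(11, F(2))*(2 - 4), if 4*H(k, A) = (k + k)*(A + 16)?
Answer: -275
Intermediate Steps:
F(b) = -5 + b**2 + 5*b (F(b) = (b**2 + 5*b) - 5 = -5 + b**2 + 5*b)
H(k, A) = k*(16 + A)/2 (H(k, A) = ((k + k)*(A + 16))/4 = ((2*k)*(16 + A))/4 = (2*k*(16 + A))/4 = k*(16 + A)/2)
H(11, F(2))*(2 - 4) = ((1/2)*11*(16 + (-5 + 2**2 + 5*2)))*(2 - 4) = ((1/2)*11*(16 + (-5 + 4 + 10)))*(-2) = ((1/2)*11*(16 + 9))*(-2) = ((1/2)*11*25)*(-2) = (275/2)*(-2) = -275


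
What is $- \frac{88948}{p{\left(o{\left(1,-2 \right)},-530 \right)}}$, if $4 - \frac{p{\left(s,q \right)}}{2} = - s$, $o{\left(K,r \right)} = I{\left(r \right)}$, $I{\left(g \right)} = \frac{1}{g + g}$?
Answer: $- \frac{177896}{15} \approx -11860.0$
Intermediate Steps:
$I{\left(g \right)} = \frac{1}{2 g}$
$o{\left(K,r \right)} = \frac{1}{2 r}$
$p{\left(s,q \right)} = 8 + 2 s$ ($p{\left(s,q \right)} = 8 - 2 \left(- s\right) = 8 + 2 s$)
$- \frac{88948}{p{\left(o{\left(1,-2 \right)},-530 \right)}} = - \frac{88948}{8 + 2 \frac{1}{2 \left(-2\right)}} = - \frac{88948}{8 + 2 \cdot \frac{1}{2} \left(- \frac{1}{2}\right)} = - \frac{88948}{8 + 2 \left(- \frac{1}{4}\right)} = - \frac{88948}{8 - \frac{1}{2}} = - \frac{88948}{\frac{15}{2}} = \left(-88948\right) \frac{2}{15} = - \frac{177896}{15}$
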